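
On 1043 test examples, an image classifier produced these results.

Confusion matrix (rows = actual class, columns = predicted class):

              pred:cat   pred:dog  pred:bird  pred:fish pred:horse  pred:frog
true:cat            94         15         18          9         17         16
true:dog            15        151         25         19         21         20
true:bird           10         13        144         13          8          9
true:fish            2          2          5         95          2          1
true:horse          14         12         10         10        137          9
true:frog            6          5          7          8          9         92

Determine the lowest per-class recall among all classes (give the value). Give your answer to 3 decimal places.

Per-class recall (TP/(TP+FN)):
  cat: TP=94, FN=15+18+9+17+16=75 → 94/169 = 0.5562
  dog: TP=151, FN=15+25+19+21+20=100 → 151/251 = 0.6016
  bird: TP=144, FN=10+13+13+8+9=53 → 144/197 = 0.7310
  fish: TP=95, FN=2+2+5+2+1=12 → 95/107 = 0.8879
  horse: TP=137, FN=14+12+10+10+9=55 → 137/192 = 0.7135
  frog: TP=92, FN=6+5+7+8+9=35 → 92/127 = 0.7244
Lowest is class 'cat' with recall = 0.556.

0.556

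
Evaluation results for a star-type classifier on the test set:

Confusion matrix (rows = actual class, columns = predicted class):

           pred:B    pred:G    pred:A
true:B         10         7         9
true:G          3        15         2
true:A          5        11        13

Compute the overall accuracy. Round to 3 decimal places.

0.507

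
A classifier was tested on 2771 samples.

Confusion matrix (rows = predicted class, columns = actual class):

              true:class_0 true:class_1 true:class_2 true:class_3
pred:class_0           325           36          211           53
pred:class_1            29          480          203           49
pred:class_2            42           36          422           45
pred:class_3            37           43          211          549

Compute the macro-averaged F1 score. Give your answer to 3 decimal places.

Per-class F1 score (2·TP/(2·TP+FP+FN)):
  class_0: TP=325, FP=36+211+53=300, FN=29+42+37=108 → 650/1058 = 0.6144
  class_1: TP=480, FP=29+203+49=281, FN=36+36+43=115 → 960/1356 = 0.7080
  class_2: TP=422, FP=42+36+45=123, FN=211+203+211=625 → 844/1592 = 0.5302
  class_3: TP=549, FP=37+43+211=291, FN=53+49+45=147 → 1098/1536 = 0.7148
Macro-F1 score = mean = (0.6144 + 0.7080 + 0.5302 + 0.7148) / 4 = 0.642

0.642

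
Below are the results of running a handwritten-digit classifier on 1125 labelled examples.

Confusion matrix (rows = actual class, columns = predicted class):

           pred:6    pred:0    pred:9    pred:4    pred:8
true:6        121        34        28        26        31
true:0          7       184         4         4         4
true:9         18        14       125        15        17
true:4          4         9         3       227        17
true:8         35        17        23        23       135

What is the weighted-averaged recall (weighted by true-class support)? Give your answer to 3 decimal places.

Per-class recall (TP/(TP+FN)):
  6: TP=121, FN=34+28+26+31=119 → 121/240 = 0.5042
  0: TP=184, FN=7+4+4+4=19 → 184/203 = 0.9064
  9: TP=125, FN=18+14+15+17=64 → 125/189 = 0.6614
  4: TP=227, FN=4+9+3+17=33 → 227/260 = 0.8731
  8: TP=135, FN=35+17+23+23=98 → 135/233 = 0.5794
Weighted-recall = Σ (supportᵢ/N)·recallᵢ with N=1125: (240/1125)·0.5042 + (203/1125)·0.9064 + (189/1125)·0.6614 + (260/1125)·0.8731 + (233/1125)·0.5794 = 0.704

0.704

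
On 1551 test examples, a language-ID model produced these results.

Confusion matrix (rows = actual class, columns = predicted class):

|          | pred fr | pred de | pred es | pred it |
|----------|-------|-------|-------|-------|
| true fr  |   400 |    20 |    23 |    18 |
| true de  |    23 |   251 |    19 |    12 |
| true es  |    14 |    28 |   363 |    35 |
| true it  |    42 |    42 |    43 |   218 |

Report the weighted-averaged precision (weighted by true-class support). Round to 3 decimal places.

0.794

Per-class precision (TP/(TP+FP)):
  fr: TP=400, FP=23+14+42=79 → 400/479 = 0.8351
  de: TP=251, FP=20+28+42=90 → 251/341 = 0.7361
  es: TP=363, FP=23+19+43=85 → 363/448 = 0.8103
  it: TP=218, FP=18+12+35=65 → 218/283 = 0.7703
Weighted-precision = Σ (supportᵢ/N)·precisionᵢ with N=1551: (461/1551)·0.8351 + (305/1551)·0.7361 + (440/1551)·0.8103 + (345/1551)·0.7703 = 0.794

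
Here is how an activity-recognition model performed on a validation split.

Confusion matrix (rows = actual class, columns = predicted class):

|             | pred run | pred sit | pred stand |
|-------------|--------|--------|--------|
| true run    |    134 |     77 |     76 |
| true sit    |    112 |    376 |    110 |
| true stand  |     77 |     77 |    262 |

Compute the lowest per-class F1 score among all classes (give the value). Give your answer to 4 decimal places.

0.4393

Per-class F1 score (2·TP/(2·TP+FP+FN)):
  run: TP=134, FP=112+77=189, FN=77+76=153 → 268/610 = 0.43934
  sit: TP=376, FP=77+77=154, FN=112+110=222 → 752/1128 = 0.66667
  stand: TP=262, FP=76+110=186, FN=77+77=154 → 524/864 = 0.60648
Lowest is class 'run' with F1 score = 0.4393.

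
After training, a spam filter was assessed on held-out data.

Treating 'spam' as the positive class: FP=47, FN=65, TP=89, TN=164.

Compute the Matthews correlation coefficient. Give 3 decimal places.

0.363

MCC = (TP·TN − FP·FN) / √((TP+FP)(TP+FN)(TN+FP)(TN+FN))
Numerator = 89·164 − 47·65 = 11541
Denominator = √(136·154·211·229) = √1011993136 = 31811.8396
MCC = 11541 / 31811.8396 = 0.363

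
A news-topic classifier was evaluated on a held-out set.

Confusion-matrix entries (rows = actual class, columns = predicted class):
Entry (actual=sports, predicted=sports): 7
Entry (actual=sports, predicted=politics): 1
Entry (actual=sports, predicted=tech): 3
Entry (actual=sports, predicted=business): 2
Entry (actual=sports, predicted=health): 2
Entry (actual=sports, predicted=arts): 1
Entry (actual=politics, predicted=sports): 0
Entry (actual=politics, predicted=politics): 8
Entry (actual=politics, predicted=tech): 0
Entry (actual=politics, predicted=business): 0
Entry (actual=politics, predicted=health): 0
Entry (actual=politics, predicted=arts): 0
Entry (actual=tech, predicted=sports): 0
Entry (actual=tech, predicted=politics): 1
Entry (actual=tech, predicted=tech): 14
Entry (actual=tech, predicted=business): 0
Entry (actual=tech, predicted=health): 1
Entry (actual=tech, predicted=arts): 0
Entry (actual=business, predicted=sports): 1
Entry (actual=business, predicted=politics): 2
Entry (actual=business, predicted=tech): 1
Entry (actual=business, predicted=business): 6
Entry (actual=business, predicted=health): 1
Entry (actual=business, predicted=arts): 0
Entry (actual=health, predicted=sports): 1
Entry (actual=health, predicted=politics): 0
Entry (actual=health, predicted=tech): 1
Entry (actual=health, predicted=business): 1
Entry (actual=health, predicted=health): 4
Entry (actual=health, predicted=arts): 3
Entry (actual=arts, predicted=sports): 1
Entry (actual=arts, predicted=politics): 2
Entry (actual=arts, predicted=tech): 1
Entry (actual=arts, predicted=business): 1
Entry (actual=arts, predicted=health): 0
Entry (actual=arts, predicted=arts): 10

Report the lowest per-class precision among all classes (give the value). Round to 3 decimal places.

0.500

Per-class precision (TP/(TP+FP)):
  sports: TP=7, FP=0+0+1+1+1=3 → 7/10 = 0.7000
  politics: TP=8, FP=1+1+2+0+2=6 → 8/14 = 0.5714
  tech: TP=14, FP=3+0+1+1+1=6 → 14/20 = 0.7000
  business: TP=6, FP=2+0+0+1+1=4 → 6/10 = 0.6000
  health: TP=4, FP=2+0+1+1+0=4 → 4/8 = 0.5000
  arts: TP=10, FP=1+0+0+0+3=4 → 10/14 = 0.7143
Lowest is class 'health' with precision = 0.500.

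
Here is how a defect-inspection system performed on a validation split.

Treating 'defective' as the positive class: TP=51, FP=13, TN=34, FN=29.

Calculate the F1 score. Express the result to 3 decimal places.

0.708

Precision = TP/(TP+FP) = 51/64 = 0.7969
Recall = TP/(TP+FN) = 51/80 = 0.6375
F1 = 2·TP/(2·TP+FP+FN) = 102/144 = 0.708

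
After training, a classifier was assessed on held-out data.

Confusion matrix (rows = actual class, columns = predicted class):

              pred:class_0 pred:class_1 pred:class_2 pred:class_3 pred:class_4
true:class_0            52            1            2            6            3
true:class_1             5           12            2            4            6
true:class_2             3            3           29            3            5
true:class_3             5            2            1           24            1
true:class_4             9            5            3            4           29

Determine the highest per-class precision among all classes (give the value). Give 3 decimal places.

0.784

Per-class precision (TP/(TP+FP)):
  class_0: TP=52, FP=5+3+5+9=22 → 52/74 = 0.7027
  class_1: TP=12, FP=1+3+2+5=11 → 12/23 = 0.5217
  class_2: TP=29, FP=2+2+1+3=8 → 29/37 = 0.7838
  class_3: TP=24, FP=6+4+3+4=17 → 24/41 = 0.5854
  class_4: TP=29, FP=3+6+5+1=15 → 29/44 = 0.6591
Highest is class 'class_2' with precision = 0.784.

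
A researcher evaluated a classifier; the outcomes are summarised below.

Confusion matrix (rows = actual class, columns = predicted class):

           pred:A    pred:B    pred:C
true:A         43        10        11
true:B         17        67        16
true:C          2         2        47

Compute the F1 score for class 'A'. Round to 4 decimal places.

0.6825

F1 score = 2·TP/(2·TP+FP+FN).
A: TP=43, FP=17+2=19, FN=10+11=21 → 86/126 = 0.68254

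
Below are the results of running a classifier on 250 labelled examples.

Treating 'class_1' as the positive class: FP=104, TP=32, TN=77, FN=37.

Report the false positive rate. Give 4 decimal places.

0.5746

FPR = FP/(FP+TN) = 104/(104+77) = 0.5746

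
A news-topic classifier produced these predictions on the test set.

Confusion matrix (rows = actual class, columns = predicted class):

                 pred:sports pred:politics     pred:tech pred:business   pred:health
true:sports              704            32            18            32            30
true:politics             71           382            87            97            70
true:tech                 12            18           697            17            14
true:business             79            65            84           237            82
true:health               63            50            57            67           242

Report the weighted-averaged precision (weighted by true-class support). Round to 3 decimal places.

Per-class precision (TP/(TP+FP)):
  sports: TP=704, FP=71+12+79+63=225 → 704/929 = 0.7578
  politics: TP=382, FP=32+18+65+50=165 → 382/547 = 0.6984
  tech: TP=697, FP=18+87+84+57=246 → 697/943 = 0.7391
  business: TP=237, FP=32+97+17+67=213 → 237/450 = 0.5267
  health: TP=242, FP=30+70+14+82=196 → 242/438 = 0.5525
Weighted-precision = Σ (supportᵢ/N)·precisionᵢ with N=3307: (816/3307)·0.7578 + (707/3307)·0.6984 + (758/3307)·0.7391 + (547/3307)·0.5267 + (479/3307)·0.5525 = 0.673

0.673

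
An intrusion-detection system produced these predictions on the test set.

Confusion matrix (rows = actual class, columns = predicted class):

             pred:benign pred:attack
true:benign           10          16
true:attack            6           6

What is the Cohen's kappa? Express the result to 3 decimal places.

Observed agreement pₒ = trace/N = 16/38 = 0.4211
Expected agreement pₑ = Σ (rowᵢ·colᵢ)/N² = (26·16 + 12·22)/38² = 0.4709
κ = (pₒ − pₑ)/(1 − pₑ) = (0.4211 − 0.4709)/(1 − 0.4709) = -0.094

-0.094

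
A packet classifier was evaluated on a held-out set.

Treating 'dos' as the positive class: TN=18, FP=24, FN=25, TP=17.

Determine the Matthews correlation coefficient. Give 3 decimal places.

-0.167

MCC = (TP·TN − FP·FN) / √((TP+FP)(TP+FN)(TN+FP)(TN+FN))
Numerator = 17·18 − 24·25 = -294
Denominator = √(41·42·42·43) = √3109932 = 1763.4999
MCC = -294 / 1763.4999 = -0.167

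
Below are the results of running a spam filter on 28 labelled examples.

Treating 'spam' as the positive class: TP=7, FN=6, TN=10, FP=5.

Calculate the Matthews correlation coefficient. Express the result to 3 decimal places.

0.207

MCC = (TP·TN − FP·FN) / √((TP+FP)(TP+FN)(TN+FP)(TN+FN))
Numerator = 7·10 − 5·6 = 40
Denominator = √(12·13·15·16) = √37440 = 193.4942
MCC = 40 / 193.4942 = 0.207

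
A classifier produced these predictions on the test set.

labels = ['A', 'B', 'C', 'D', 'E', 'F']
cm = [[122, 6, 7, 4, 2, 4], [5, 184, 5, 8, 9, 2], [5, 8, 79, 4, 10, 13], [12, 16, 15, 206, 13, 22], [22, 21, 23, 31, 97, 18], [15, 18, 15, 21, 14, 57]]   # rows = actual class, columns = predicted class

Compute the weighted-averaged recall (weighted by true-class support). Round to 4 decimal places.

Per-class recall (TP/(TP+FN)):
  A: TP=122, FN=6+7+4+2+4=23 → 122/145 = 0.84138
  B: TP=184, FN=5+5+8+9+2=29 → 184/213 = 0.86385
  C: TP=79, FN=5+8+4+10+13=40 → 79/119 = 0.66387
  D: TP=206, FN=12+16+15+13+22=78 → 206/284 = 0.72535
  E: TP=97, FN=22+21+23+31+18=115 → 97/212 = 0.45755
  F: TP=57, FN=15+18+15+21+14=83 → 57/140 = 0.40714
Weighted-recall = Σ (supportᵢ/N)·recallᵢ with N=1113: (145/1113)·0.84138 + (213/1113)·0.86385 + (119/1113)·0.66387 + (284/1113)·0.72535 + (212/1113)·0.45755 + (140/1113)·0.40714 = 0.6694

0.6694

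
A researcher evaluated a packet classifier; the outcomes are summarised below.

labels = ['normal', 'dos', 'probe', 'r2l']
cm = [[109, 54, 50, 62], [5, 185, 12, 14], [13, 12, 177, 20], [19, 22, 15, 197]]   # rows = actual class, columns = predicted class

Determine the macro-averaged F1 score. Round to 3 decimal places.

0.685

Per-class F1 score (2·TP/(2·TP+FP+FN)):
  normal: TP=109, FP=5+13+19=37, FN=54+50+62=166 → 218/421 = 0.5178
  dos: TP=185, FP=54+12+22=88, FN=5+12+14=31 → 370/489 = 0.7566
  probe: TP=177, FP=50+12+15=77, FN=13+12+20=45 → 354/476 = 0.7437
  r2l: TP=197, FP=62+14+20=96, FN=19+22+15=56 → 394/546 = 0.7216
Macro-F1 score = mean = (0.5178 + 0.7566 + 0.7437 + 0.7216) / 4 = 0.685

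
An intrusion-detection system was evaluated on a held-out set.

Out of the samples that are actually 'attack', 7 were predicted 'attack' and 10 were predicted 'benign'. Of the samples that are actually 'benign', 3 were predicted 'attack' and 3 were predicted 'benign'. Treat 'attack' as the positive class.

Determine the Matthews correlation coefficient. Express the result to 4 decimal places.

MCC = (TP·TN − FP·FN) / √((TP+FP)(TP+FN)(TN+FP)(TN+FN))
Numerator = 7·3 − 3·10 = -9
Denominator = √(10·17·6·13) = √13260 = 115.1521
MCC = -9 / 115.1521 = -0.0782

-0.0782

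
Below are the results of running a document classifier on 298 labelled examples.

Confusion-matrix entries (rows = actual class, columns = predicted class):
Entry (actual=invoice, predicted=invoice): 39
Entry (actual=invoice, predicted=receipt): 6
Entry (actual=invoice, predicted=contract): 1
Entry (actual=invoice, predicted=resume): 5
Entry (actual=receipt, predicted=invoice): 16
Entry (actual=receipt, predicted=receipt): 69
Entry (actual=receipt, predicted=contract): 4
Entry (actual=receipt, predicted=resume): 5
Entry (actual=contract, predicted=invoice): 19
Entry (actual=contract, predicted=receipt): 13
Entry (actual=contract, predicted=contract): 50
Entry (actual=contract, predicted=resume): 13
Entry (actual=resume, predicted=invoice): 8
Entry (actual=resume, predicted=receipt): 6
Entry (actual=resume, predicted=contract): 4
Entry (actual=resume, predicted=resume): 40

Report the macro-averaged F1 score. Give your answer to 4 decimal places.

0.6578

Per-class F1 score (2·TP/(2·TP+FP+FN)):
  invoice: TP=39, FP=16+19+8=43, FN=6+1+5=12 → 78/133 = 0.58647
  receipt: TP=69, FP=6+13+6=25, FN=16+4+5=25 → 138/188 = 0.73404
  contract: TP=50, FP=1+4+4=9, FN=19+13+13=45 → 100/154 = 0.64935
  resume: TP=40, FP=5+5+13=23, FN=8+6+4=18 → 80/121 = 0.66116
Macro-F1 score = mean = (0.58647 + 0.73404 + 0.64935 + 0.66116) / 4 = 0.6578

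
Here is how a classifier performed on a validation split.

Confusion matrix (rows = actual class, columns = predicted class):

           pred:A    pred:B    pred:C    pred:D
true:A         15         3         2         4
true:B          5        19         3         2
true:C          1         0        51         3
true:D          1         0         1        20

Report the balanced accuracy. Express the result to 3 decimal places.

0.779

Balanced accuracy = mean of per-class recall.
  A: recall = 15/24 = 0.6250
  B: recall = 19/29 = 0.6552
  C: recall = 51/55 = 0.9273
  D: recall = 20/22 = 0.9091
Mean = (0.6250 + 0.6552 + 0.9273 + 0.9091) / 4 = 0.779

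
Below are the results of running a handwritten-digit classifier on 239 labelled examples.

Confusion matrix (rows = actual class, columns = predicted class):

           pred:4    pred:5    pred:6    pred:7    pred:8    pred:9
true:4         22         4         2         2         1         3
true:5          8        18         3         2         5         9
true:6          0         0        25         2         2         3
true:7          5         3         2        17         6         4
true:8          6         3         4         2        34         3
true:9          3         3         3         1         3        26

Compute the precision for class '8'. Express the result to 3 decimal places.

0.667

One-vs-rest for '8': TP = diagonal; FP = other classes predicted '8'; FN = '8' predicted as other.
precision = TP/(TP+FP).
8: TP=34, FP=1+5+2+6+3=17 → 34/51 = 0.6667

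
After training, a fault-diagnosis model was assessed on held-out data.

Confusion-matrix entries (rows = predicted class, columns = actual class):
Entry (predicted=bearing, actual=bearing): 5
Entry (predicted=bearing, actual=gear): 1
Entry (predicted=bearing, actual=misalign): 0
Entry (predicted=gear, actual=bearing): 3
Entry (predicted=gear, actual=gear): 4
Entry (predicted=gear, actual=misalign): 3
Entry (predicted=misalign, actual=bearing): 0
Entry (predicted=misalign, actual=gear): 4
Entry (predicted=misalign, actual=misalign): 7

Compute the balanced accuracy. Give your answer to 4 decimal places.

0.5898

Balanced accuracy = mean of per-class recall.
  bearing: recall = 5/8 = 0.62500
  gear: recall = 4/9 = 0.44444
  misalign: recall = 7/10 = 0.70000
Mean = (0.62500 + 0.44444 + 0.70000) / 3 = 0.5898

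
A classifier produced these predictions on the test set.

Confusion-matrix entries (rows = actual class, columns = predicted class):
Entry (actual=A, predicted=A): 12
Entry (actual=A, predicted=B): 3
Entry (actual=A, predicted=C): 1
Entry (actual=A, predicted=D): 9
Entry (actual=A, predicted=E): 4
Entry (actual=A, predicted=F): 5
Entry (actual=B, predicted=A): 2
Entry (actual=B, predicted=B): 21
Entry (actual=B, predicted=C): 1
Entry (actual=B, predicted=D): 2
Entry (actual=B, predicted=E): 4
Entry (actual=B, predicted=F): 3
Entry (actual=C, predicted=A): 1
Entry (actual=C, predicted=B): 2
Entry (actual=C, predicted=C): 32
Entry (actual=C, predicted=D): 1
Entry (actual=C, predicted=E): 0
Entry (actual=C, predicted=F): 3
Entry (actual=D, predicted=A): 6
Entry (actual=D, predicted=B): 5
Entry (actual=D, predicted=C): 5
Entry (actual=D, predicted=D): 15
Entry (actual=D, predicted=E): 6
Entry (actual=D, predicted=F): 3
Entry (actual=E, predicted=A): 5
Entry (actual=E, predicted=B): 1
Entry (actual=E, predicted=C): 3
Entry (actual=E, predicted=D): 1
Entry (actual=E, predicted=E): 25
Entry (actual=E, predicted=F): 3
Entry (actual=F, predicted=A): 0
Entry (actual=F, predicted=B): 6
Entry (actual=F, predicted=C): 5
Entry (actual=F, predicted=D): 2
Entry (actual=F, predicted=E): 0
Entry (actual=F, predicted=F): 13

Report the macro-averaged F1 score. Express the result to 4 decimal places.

Per-class F1 score (2·TP/(2·TP+FP+FN)):
  A: TP=12, FP=2+1+6+5+0=14, FN=3+1+9+4+5=22 → 24/60 = 0.40000
  B: TP=21, FP=3+2+5+1+6=17, FN=2+1+2+4+3=12 → 42/71 = 0.59155
  C: TP=32, FP=1+1+5+3+5=15, FN=1+2+1+0+3=7 → 64/86 = 0.74419
  D: TP=15, FP=9+2+1+1+2=15, FN=6+5+5+6+3=25 → 30/70 = 0.42857
  E: TP=25, FP=4+4+0+6+0=14, FN=5+1+3+1+3=13 → 50/77 = 0.64935
  F: TP=13, FP=5+3+3+3+3=17, FN=0+6+5+2+0=13 → 26/56 = 0.46429
Macro-F1 score = mean = (0.40000 + 0.59155 + 0.74419 + 0.42857 + 0.64935 + 0.46429) / 6 = 0.5463

0.5463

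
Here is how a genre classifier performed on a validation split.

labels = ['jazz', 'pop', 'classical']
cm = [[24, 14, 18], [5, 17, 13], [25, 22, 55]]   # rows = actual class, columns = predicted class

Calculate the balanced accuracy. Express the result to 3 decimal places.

0.485

Balanced accuracy = mean of per-class recall.
  jazz: recall = 24/56 = 0.4286
  pop: recall = 17/35 = 0.4857
  classical: recall = 55/102 = 0.5392
Mean = (0.4286 + 0.4857 + 0.5392) / 3 = 0.485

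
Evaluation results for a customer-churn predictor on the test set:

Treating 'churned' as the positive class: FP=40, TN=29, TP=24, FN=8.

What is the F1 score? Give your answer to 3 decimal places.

Precision = TP/(TP+FP) = 24/64 = 0.3750
Recall = TP/(TP+FN) = 24/32 = 0.7500
F1 = 2·TP/(2·TP+FP+FN) = 48/96 = 0.500

0.500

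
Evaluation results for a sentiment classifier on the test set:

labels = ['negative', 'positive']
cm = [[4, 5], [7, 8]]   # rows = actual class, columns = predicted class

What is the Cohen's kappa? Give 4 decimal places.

-0.0213

Observed agreement pₒ = trace/N = 12/24 = 0.50000
Expected agreement pₑ = Σ (rowᵢ·colᵢ)/N² = (9·11 + 15·13)/24² = 0.51042
κ = (pₒ − pₑ)/(1 − pₑ) = (0.50000 − 0.51042)/(1 − 0.51042) = -0.0213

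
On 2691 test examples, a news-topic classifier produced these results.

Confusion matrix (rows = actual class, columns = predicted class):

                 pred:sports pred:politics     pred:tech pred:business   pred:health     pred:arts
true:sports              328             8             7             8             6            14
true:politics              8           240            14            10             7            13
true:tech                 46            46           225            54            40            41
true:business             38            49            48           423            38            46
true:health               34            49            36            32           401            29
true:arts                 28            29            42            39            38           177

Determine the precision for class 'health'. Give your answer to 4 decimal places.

0.7566

Treat 'health' as positive and all other classes as negative.
precision = TP/(TP+FP).
health: TP=401, FP=6+7+40+38+38=129 → 401/530 = 0.75660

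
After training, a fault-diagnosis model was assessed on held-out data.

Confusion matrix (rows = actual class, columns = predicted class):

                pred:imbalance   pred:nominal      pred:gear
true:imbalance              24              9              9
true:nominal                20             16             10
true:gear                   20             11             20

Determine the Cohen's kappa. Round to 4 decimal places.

Observed agreement pₒ = trace/N = 60/139 = 0.43165
Expected agreement pₑ = Σ (rowᵢ·colᵢ)/N² = (42·64 + 46·36 + 51·39)/139² = 0.32778
κ = (pₒ − pₑ)/(1 − pₑ) = (0.43165 − 0.32778)/(1 − 0.32778) = 0.1545

0.1545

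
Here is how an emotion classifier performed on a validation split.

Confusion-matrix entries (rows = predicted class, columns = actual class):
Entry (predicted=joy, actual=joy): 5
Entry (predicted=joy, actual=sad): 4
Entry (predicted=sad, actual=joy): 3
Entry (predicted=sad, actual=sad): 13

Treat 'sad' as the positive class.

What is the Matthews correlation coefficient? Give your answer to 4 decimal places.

0.3787

MCC = (TP·TN − FP·FN) / √((TP+FP)(TP+FN)(TN+FP)(TN+FN))
Numerator = 13·5 − 3·4 = 53
Denominator = √(16·17·8·9) = √19584 = 139.9428
MCC = 53 / 139.9428 = 0.3787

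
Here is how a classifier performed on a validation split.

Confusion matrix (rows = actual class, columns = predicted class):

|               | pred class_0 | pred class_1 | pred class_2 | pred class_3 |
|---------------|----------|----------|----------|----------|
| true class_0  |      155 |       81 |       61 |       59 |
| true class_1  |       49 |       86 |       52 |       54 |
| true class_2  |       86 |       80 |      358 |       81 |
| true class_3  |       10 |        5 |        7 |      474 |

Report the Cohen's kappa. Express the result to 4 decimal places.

0.4935

Observed agreement pₒ = trace/N = 1073/1698 = 0.63192
Expected agreement pₑ = Σ (rowᵢ·colᵢ)/N² = (356·300 + 241·252 + 605·478 + 496·668)/1698² = 0.27332
κ = (pₒ − pₑ)/(1 − pₑ) = (0.63192 − 0.27332)/(1 − 0.27332) = 0.4935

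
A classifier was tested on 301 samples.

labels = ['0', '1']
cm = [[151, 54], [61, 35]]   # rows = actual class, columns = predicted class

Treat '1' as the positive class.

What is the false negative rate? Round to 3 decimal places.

FNR = FN/(FN+TP) = 61/(61+35) = 0.635

0.635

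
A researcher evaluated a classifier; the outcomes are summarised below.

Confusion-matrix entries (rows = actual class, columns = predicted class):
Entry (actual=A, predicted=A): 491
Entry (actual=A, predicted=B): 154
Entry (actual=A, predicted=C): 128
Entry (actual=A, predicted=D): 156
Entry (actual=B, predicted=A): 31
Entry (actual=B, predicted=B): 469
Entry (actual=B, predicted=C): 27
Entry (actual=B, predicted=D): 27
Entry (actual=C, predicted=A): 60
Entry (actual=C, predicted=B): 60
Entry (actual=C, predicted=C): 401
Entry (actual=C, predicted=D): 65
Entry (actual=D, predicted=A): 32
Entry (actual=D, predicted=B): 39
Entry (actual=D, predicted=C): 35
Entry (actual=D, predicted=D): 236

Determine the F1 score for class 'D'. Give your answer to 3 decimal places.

F1 score = 2·TP/(2·TP+FP+FN).
D: TP=236, FP=156+27+65=248, FN=32+39+35=106 → 472/826 = 0.5714

0.571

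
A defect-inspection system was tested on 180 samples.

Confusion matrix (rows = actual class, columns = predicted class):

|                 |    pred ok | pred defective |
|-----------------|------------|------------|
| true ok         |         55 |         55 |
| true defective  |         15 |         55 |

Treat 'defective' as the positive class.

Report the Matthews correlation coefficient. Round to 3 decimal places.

0.286

MCC = (TP·TN − FP·FN) / √((TP+FP)(TP+FN)(TN+FP)(TN+FN))
Numerator = 55·55 − 55·15 = 2200
Denominator = √(110·70·110·70) = √59290000 = 7700.0000
MCC = 2200 / 7700.0000 = 0.286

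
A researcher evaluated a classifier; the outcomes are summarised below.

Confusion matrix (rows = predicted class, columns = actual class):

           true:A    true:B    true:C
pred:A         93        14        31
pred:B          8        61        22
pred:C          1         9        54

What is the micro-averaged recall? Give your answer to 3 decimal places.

0.710

Micro-averaging pools counts across classes: ΣTP=208, ΣFP=85, ΣFN=85.
Micro-recall = TP/(TP+FN) on pooled counts = 0.710 (equals overall accuracy in single-label multiclass).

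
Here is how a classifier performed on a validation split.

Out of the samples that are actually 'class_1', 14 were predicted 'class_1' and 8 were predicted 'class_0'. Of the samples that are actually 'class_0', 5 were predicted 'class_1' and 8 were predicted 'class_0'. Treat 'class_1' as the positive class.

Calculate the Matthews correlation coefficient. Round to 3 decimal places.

MCC = (TP·TN − FP·FN) / √((TP+FP)(TP+FN)(TN+FP)(TN+FN))
Numerator = 14·8 − 5·8 = 72
Denominator = √(19·22·13·16) = √86944 = 294.8627
MCC = 72 / 294.8627 = 0.244

0.244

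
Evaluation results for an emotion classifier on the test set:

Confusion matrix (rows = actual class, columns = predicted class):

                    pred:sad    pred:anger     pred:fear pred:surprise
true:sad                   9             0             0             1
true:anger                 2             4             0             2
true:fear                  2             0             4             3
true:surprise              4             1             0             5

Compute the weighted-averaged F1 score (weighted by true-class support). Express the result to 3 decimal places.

Per-class F1 score (2·TP/(2·TP+FP+FN)):
  sad: TP=9, FP=2+2+4=8, FN=0+0+1=1 → 18/27 = 0.6667
  anger: TP=4, FP=0+0+1=1, FN=2+0+2=4 → 8/13 = 0.6154
  fear: TP=4, FP=0+0+0=0, FN=2+0+3=5 → 8/13 = 0.6154
  surprise: TP=5, FP=1+2+3=6, FN=4+1+0=5 → 10/21 = 0.4762
Weighted-F1 score = Σ (supportᵢ/N)·F1 scoreᵢ with N=37: (10/37)·0.6667 + (8/37)·0.6154 + (9/37)·0.6154 + (10/37)·0.4762 = 0.592

0.592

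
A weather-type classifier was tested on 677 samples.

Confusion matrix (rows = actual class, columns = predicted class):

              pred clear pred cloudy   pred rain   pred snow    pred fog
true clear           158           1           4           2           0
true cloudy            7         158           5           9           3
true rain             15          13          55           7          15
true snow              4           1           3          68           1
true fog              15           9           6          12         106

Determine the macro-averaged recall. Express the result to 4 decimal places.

Per-class recall (TP/(TP+FN)):
  clear: TP=158, FN=1+4+2+0=7 → 158/165 = 0.95758
  cloudy: TP=158, FN=7+5+9+3=24 → 158/182 = 0.86813
  rain: TP=55, FN=15+13+7+15=50 → 55/105 = 0.52381
  snow: TP=68, FN=4+1+3+1=9 → 68/77 = 0.88312
  fog: TP=106, FN=15+9+6+12=42 → 106/148 = 0.71622
Macro-recall = mean = (0.95758 + 0.86813 + 0.52381 + 0.88312 + 0.71622) / 5 = 0.7898

0.7898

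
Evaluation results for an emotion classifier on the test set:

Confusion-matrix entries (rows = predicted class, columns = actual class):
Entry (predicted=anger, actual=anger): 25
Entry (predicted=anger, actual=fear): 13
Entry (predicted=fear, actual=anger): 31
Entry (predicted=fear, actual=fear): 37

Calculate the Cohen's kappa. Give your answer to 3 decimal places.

Observed agreement pₒ = trace/N = 62/106 = 0.5849
Expected agreement pₑ = Σ (rowᵢ·colᵢ)/N² = (56·38 + 50·68)/106² = 0.4920
κ = (pₒ − pₑ)/(1 − pₑ) = (0.5849 − 0.4920)/(1 − 0.4920) = 0.183

0.183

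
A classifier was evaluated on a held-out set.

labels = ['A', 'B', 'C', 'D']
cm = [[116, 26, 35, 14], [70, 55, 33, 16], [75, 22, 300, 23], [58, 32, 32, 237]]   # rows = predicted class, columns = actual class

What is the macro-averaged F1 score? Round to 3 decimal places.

Per-class F1 score (2·TP/(2·TP+FP+FN)):
  A: TP=116, FP=26+35+14=75, FN=70+75+58=203 → 232/510 = 0.4549
  B: TP=55, FP=70+33+16=119, FN=26+22+32=80 → 110/309 = 0.3560
  C: TP=300, FP=75+22+23=120, FN=35+33+32=100 → 600/820 = 0.7317
  D: TP=237, FP=58+32+32=122, FN=14+16+23=53 → 474/649 = 0.7304
Macro-F1 score = mean = (0.4549 + 0.3560 + 0.7317 + 0.7304) / 4 = 0.568

0.568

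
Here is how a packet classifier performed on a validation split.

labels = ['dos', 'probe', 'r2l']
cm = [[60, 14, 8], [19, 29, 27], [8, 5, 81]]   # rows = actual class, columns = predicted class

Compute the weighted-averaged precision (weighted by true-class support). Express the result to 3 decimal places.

0.667

Per-class precision (TP/(TP+FP)):
  dos: TP=60, FP=19+8=27 → 60/87 = 0.6897
  probe: TP=29, FP=14+5=19 → 29/48 = 0.6042
  r2l: TP=81, FP=8+27=35 → 81/116 = 0.6983
Weighted-precision = Σ (supportᵢ/N)·precisionᵢ with N=251: (82/251)·0.6897 + (75/251)·0.6042 + (94/251)·0.6983 = 0.667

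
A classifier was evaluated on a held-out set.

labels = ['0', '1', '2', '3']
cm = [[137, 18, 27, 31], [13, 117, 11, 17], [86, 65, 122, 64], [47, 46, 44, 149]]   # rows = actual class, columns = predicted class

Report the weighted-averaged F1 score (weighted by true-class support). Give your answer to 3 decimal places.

0.520

Per-class F1 score (2·TP/(2·TP+FP+FN)):
  0: TP=137, FP=13+86+47=146, FN=18+27+31=76 → 274/496 = 0.5524
  1: TP=117, FP=18+65+46=129, FN=13+11+17=41 → 234/404 = 0.5792
  2: TP=122, FP=27+11+44=82, FN=86+65+64=215 → 244/541 = 0.4510
  3: TP=149, FP=31+17+64=112, FN=47+46+44=137 → 298/547 = 0.5448
Weighted-F1 score = Σ (supportᵢ/N)·F1 scoreᵢ with N=994: (213/994)·0.5524 + (158/994)·0.5792 + (337/994)·0.4510 + (286/994)·0.5448 = 0.520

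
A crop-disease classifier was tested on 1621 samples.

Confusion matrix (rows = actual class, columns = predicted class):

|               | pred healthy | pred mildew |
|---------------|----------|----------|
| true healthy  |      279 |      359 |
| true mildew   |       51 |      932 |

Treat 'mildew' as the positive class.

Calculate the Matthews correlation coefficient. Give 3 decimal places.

MCC = (TP·TN − FP·FN) / √((TP+FP)(TP+FN)(TN+FP)(TN+FN))
Numerator = 932·279 − 359·51 = 241719
Denominator = √(1291·983·638·330) = √267186418620 = 516900.7822
MCC = 241719 / 516900.7822 = 0.468

0.468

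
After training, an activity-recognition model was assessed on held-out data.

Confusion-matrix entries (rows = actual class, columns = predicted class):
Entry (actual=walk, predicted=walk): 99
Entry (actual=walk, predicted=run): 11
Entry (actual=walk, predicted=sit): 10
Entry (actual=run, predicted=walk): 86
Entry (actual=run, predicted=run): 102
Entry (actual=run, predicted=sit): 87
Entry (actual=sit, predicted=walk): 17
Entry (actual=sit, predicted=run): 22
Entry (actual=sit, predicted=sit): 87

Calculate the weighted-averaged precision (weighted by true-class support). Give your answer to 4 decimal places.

Per-class precision (TP/(TP+FP)):
  walk: TP=99, FP=86+17=103 → 99/202 = 0.49010
  run: TP=102, FP=11+22=33 → 102/135 = 0.75556
  sit: TP=87, FP=10+87=97 → 87/184 = 0.47283
Weighted-precision = Σ (supportᵢ/N)·precisionᵢ with N=521: (120/521)·0.49010 + (275/521)·0.75556 + (126/521)·0.47283 = 0.6260

0.6260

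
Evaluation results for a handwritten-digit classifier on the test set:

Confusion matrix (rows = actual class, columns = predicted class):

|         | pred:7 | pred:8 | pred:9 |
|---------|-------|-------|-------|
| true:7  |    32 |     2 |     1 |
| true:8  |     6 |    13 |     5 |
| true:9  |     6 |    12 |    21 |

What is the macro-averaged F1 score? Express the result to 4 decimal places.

0.6521

Per-class F1 score (2·TP/(2·TP+FP+FN)):
  7: TP=32, FP=6+6=12, FN=2+1=3 → 64/79 = 0.81013
  8: TP=13, FP=2+12=14, FN=6+5=11 → 26/51 = 0.50980
  9: TP=21, FP=1+5=6, FN=6+12=18 → 42/66 = 0.63636
Macro-F1 score = mean = (0.81013 + 0.50980 + 0.63636) / 3 = 0.6521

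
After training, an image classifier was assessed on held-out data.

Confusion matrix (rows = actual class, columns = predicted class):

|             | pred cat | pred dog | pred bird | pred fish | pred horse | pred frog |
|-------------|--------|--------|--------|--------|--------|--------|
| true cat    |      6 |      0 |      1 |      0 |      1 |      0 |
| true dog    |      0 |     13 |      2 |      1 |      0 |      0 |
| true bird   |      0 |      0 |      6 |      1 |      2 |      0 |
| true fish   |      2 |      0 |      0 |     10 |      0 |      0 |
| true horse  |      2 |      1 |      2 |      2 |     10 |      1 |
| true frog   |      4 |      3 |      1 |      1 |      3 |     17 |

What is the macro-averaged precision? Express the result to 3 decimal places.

Per-class precision (TP/(TP+FP)):
  cat: TP=6, FP=0+0+2+2+4=8 → 6/14 = 0.4286
  dog: TP=13, FP=0+0+0+1+3=4 → 13/17 = 0.7647
  bird: TP=6, FP=1+2+0+2+1=6 → 6/12 = 0.5000
  fish: TP=10, FP=0+1+1+2+1=5 → 10/15 = 0.6667
  horse: TP=10, FP=1+0+2+0+3=6 → 10/16 = 0.6250
  frog: TP=17, FP=0+0+0+0+1=1 → 17/18 = 0.9444
Macro-precision = mean = (0.4286 + 0.7647 + 0.5000 + 0.6667 + 0.6250 + 0.9444) / 6 = 0.655

0.655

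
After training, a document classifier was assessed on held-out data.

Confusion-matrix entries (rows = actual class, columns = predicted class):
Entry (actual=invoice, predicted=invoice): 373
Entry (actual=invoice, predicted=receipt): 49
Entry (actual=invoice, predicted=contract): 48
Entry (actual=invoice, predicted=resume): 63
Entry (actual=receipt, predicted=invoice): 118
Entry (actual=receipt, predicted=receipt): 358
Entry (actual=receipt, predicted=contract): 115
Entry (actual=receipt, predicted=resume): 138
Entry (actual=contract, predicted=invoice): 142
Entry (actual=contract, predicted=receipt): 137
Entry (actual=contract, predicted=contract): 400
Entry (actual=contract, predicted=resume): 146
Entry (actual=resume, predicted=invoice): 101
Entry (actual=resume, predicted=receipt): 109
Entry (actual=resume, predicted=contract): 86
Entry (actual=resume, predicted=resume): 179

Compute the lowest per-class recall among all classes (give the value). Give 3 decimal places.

0.377

Per-class recall (TP/(TP+FN)):
  invoice: TP=373, FN=49+48+63=160 → 373/533 = 0.6998
  receipt: TP=358, FN=118+115+138=371 → 358/729 = 0.4911
  contract: TP=400, FN=142+137+146=425 → 400/825 = 0.4848
  resume: TP=179, FN=101+109+86=296 → 179/475 = 0.3768
Lowest is class 'resume' with recall = 0.377.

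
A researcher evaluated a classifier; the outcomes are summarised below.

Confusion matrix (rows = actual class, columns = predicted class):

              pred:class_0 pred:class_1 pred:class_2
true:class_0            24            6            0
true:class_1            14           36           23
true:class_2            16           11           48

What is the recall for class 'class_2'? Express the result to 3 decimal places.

Treat 'class_2' as positive and all other classes as negative.
recall = TP/(TP+FN).
class_2: TP=48, FN=16+11=27 → 48/75 = 0.6400

0.640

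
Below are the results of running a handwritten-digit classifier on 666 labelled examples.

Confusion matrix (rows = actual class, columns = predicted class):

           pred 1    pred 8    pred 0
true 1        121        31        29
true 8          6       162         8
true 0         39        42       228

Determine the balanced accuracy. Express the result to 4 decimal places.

0.7756

Balanced accuracy = mean of per-class recall.
  1: recall = 121/181 = 0.66851
  8: recall = 162/176 = 0.92045
  0: recall = 228/309 = 0.73786
Mean = (0.66851 + 0.92045 + 0.73786) / 3 = 0.7756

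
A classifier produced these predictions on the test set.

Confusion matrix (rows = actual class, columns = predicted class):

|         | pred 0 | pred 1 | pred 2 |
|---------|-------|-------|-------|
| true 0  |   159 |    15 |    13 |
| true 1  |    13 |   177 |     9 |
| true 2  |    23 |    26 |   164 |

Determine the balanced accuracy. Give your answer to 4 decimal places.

0.8366

Balanced accuracy = mean of per-class recall.
  0: recall = 159/187 = 0.85027
  1: recall = 177/199 = 0.88945
  2: recall = 164/213 = 0.76995
Mean = (0.85027 + 0.88945 + 0.76995) / 3 = 0.8366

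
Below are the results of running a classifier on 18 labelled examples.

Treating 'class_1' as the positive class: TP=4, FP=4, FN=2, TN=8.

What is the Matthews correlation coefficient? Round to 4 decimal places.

MCC = (TP·TN − FP·FN) / √((TP+FP)(TP+FN)(TN+FP)(TN+FN))
Numerator = 4·8 − 4·2 = 24
Denominator = √(8·6·12·10) = √5760 = 75.8947
MCC = 24 / 75.8947 = 0.3162

0.3162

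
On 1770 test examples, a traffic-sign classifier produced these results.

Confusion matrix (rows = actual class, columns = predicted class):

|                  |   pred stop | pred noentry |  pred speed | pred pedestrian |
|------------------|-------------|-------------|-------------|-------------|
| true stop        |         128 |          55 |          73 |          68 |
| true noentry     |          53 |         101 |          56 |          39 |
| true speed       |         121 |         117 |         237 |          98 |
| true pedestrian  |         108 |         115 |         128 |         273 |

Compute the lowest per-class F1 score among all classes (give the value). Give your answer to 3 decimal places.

0.317

Per-class F1 score (2·TP/(2·TP+FP+FN)):
  stop: TP=128, FP=53+121+108=282, FN=55+73+68=196 → 256/734 = 0.3488
  noentry: TP=101, FP=55+117+115=287, FN=53+56+39=148 → 202/637 = 0.3171
  speed: TP=237, FP=73+56+128=257, FN=121+117+98=336 → 474/1067 = 0.4442
  pedestrian: TP=273, FP=68+39+98=205, FN=108+115+128=351 → 546/1102 = 0.4955
Lowest is class 'noentry' with F1 score = 0.317.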